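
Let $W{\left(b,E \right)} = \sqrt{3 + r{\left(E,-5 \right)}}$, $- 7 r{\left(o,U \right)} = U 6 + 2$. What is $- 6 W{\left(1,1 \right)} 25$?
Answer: $- 150 \sqrt{7} \approx -396.86$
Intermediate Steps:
$r{\left(o,U \right)} = - \frac{2}{7} - \frac{6 U}{7}$ ($r{\left(o,U \right)} = - \frac{U 6 + 2}{7} = - \frac{6 U + 2}{7} = - \frac{2 + 6 U}{7} = - \frac{2}{7} - \frac{6 U}{7}$)
$W{\left(b,E \right)} = \sqrt{7}$ ($W{\left(b,E \right)} = \sqrt{3 - -4} = \sqrt{3 + \left(- \frac{2}{7} + \frac{30}{7}\right)} = \sqrt{3 + 4} = \sqrt{7}$)
$- 6 W{\left(1,1 \right)} 25 = - 6 \sqrt{7} \cdot 25 = - 150 \sqrt{7}$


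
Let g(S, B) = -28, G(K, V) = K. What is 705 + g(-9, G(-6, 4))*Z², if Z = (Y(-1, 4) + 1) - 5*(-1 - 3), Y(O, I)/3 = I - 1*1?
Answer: -24495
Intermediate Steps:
Y(O, I) = -3 + 3*I (Y(O, I) = 3*(I - 1*1) = 3*(I - 1) = 3*(-1 + I) = -3 + 3*I)
Z = 30 (Z = ((-3 + 3*4) + 1) - 5*(-1 - 3) = ((-3 + 12) + 1) - 5*(-4) = (9 + 1) + 20 = 10 + 20 = 30)
705 + g(-9, G(-6, 4))*Z² = 705 - 28*30² = 705 - 28*900 = 705 - 25200 = -24495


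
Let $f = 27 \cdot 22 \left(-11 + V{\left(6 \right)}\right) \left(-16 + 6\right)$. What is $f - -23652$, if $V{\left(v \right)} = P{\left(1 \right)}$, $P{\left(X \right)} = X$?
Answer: $83052$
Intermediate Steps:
$V{\left(v \right)} = 1$
$f = 59400$ ($f = 27 \cdot 22 \left(-11 + 1\right) \left(-16 + 6\right) = 594 \left(\left(-10\right) \left(-10\right)\right) = 594 \cdot 100 = 59400$)
$f - -23652 = 59400 - -23652 = 59400 + 23652 = 83052$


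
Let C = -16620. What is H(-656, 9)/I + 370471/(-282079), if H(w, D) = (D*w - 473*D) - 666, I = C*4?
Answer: -7191614249/6250870640 ≈ -1.1505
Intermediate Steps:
I = -66480 (I = -16620*4 = -66480)
H(w, D) = -666 - 473*D + D*w (H(w, D) = (-473*D + D*w) - 666 = -666 - 473*D + D*w)
H(-656, 9)/I + 370471/(-282079) = (-666 - 473*9 + 9*(-656))/(-66480) + 370471/(-282079) = (-666 - 4257 - 5904)*(-1/66480) + 370471*(-1/282079) = -10827*(-1/66480) - 370471/282079 = 3609/22160 - 370471/282079 = -7191614249/6250870640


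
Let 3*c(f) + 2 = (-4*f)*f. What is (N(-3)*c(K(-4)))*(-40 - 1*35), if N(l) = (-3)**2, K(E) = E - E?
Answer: 450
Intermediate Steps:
K(E) = 0
N(l) = 9
c(f) = -2/3 - 4*f**2/3 (c(f) = -2/3 + ((-4*f)*f)/3 = -2/3 + (-4*f**2)/3 = -2/3 - 4*f**2/3)
(N(-3)*c(K(-4)))*(-40 - 1*35) = (9*(-2/3 - 4/3*0**2))*(-40 - 1*35) = (9*(-2/3 - 4/3*0))*(-40 - 35) = (9*(-2/3 + 0))*(-75) = (9*(-2/3))*(-75) = -6*(-75) = 450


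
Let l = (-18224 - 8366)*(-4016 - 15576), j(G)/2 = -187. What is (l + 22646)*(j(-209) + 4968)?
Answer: 2393354216044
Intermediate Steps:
j(G) = -374 (j(G) = 2*(-187) = -374)
l = 520951280 (l = -26590*(-19592) = 520951280)
(l + 22646)*(j(-209) + 4968) = (520951280 + 22646)*(-374 + 4968) = 520973926*4594 = 2393354216044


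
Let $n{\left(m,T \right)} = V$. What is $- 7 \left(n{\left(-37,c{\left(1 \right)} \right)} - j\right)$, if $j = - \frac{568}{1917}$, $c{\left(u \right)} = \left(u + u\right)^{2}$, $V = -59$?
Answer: $\frac{11095}{27} \approx 410.93$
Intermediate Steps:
$c{\left(u \right)} = 4 u^{2}$ ($c{\left(u \right)} = \left(2 u\right)^{2} = 4 u^{2}$)
$j = - \frac{8}{27}$ ($j = \left(-568\right) \frac{1}{1917} = - \frac{8}{27} \approx -0.2963$)
$n{\left(m,T \right)} = -59$
$- 7 \left(n{\left(-37,c{\left(1 \right)} \right)} - j\right) = - 7 \left(-59 - - \frac{8}{27}\right) = - 7 \left(-59 + \frac{8}{27}\right) = \left(-7\right) \left(- \frac{1585}{27}\right) = \frac{11095}{27}$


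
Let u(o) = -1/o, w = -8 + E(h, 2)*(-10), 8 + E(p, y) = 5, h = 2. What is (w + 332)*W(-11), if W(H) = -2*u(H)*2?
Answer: -1416/11 ≈ -128.73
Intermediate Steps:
E(p, y) = -3 (E(p, y) = -8 + 5 = -3)
w = 22 (w = -8 - 3*(-10) = -8 + 30 = 22)
W(H) = 4/H (W(H) = -(-2)/H*2 = (2/H)*2 = 4/H)
(w + 332)*W(-11) = (22 + 332)*(4/(-11)) = 354*(4*(-1/11)) = 354*(-4/11) = -1416/11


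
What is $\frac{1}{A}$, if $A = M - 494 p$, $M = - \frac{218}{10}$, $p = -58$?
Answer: $\frac{5}{143151} \approx 3.4928 \cdot 10^{-5}$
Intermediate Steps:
$M = - \frac{109}{5}$ ($M = \left(-218\right) \frac{1}{10} = - \frac{109}{5} \approx -21.8$)
$A = \frac{143151}{5}$ ($A = - \frac{109}{5} - -28652 = - \frac{109}{5} + 28652 = \frac{143151}{5} \approx 28630.0$)
$\frac{1}{A} = \frac{1}{\frac{143151}{5}} = \frac{5}{143151}$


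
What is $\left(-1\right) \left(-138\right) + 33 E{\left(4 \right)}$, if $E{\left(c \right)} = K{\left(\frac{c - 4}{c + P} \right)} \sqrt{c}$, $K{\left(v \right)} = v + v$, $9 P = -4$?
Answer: $138$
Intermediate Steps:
$P = - \frac{4}{9}$ ($P = \frac{1}{9} \left(-4\right) = - \frac{4}{9} \approx -0.44444$)
$K{\left(v \right)} = 2 v$
$E{\left(c \right)} = \frac{2 \sqrt{c} \left(-4 + c\right)}{- \frac{4}{9} + c}$ ($E{\left(c \right)} = 2 \frac{c - 4}{c - \frac{4}{9}} \sqrt{c} = 2 \frac{-4 + c}{- \frac{4}{9} + c} \sqrt{c} = \frac{2 \left(-4 + c\right)}{- \frac{4}{9} + c} \sqrt{c} = \frac{2 \sqrt{c} \left(-4 + c\right)}{- \frac{4}{9} + c}$)
$\left(-1\right) \left(-138\right) + 33 E{\left(4 \right)} = \left(-1\right) \left(-138\right) + 33 \frac{18 \sqrt{4} \left(-4 + 4\right)}{-4 + 9 \cdot 4} = 138 + 33 \cdot 18 \cdot 2 \frac{1}{-4 + 36} \cdot 0 = 138 + 33 \cdot 18 \cdot 2 \cdot \frac{1}{32} \cdot 0 = 138 + 33 \cdot 0 = 138 + 0 = 138$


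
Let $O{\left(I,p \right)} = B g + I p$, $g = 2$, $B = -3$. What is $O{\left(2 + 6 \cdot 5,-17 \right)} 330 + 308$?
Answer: $-181192$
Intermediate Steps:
$O{\left(I,p \right)} = -6 + I p$ ($O{\left(I,p \right)} = \left(-3\right) 2 + I p = -6 + I p$)
$O{\left(2 + 6 \cdot 5,-17 \right)} 330 + 308 = \left(-6 + \left(2 + 6 \cdot 5\right) \left(-17\right)\right) 330 + 308 = \left(-6 + \left(2 + 30\right) \left(-17\right)\right) 330 + 308 = \left(-6 + 32 \left(-17\right)\right) 330 + 308 = \left(-6 - 544\right) 330 + 308 = \left(-550\right) 330 + 308 = -181500 + 308 = -181192$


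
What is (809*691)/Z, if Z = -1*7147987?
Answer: -559019/7147987 ≈ -0.078207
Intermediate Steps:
Z = -7147987
(809*691)/Z = (809*691)/(-7147987) = 559019*(-1/7147987) = -559019/7147987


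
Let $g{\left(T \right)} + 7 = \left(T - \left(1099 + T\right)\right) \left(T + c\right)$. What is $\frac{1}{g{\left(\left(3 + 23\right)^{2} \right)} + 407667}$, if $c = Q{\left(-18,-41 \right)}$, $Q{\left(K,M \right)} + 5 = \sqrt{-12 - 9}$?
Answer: $\frac{i}{- 329769 i + 1099 \sqrt{21}} \approx -3.0317 \cdot 10^{-6} + 4.6301 \cdot 10^{-8} i$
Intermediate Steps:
$Q{\left(K,M \right)} = -5 + i \sqrt{21}$ ($Q{\left(K,M \right)} = -5 + \sqrt{-12 - 9} = -5 + \sqrt{-21} = -5 + i \sqrt{21}$)
$c = -5 + i \sqrt{21} \approx -5.0 + 4.5826 i$
$g{\left(T \right)} = 5488 - 1099 T - 1099 i \sqrt{21}$ ($g{\left(T \right)} = -7 + \left(T - \left(1099 + T\right)\right) \left(T - \left(5 - i \sqrt{21}\right)\right) = -7 - 1099 \left(-5 + T + i \sqrt{21}\right) = -7 - \left(-5495 + 1099 T + 1099 i \sqrt{21}\right) = 5488 - 1099 T - 1099 i \sqrt{21}$)
$\frac{1}{g{\left(\left(3 + 23\right)^{2} \right)} + 407667} = \frac{1}{\left(5488 - 1099 \left(3 + 23\right)^{2} - 1099 i \sqrt{21}\right) + 407667} = \frac{1}{\left(5488 - 1099 \cdot 26^{2} - 1099 i \sqrt{21}\right) + 407667} = \frac{1}{\left(5488 - 742924 - 1099 i \sqrt{21}\right) + 407667} = \frac{1}{\left(-737436 - 1099 i \sqrt{21}\right) + 407667} = \frac{1}{-329769 - 1099 i \sqrt{21}}$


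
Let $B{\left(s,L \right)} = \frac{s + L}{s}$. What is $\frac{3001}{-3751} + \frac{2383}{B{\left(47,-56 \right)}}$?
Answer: $- \frac{420142760}{33759} \approx -12445.0$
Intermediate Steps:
$B{\left(s,L \right)} = \frac{L + s}{s}$
$\frac{3001}{-3751} + \frac{2383}{B{\left(47,-56 \right)}} = \frac{3001}{-3751} + \frac{2383}{\frac{1}{47} \left(-56 + 47\right)} = 3001 \left(- \frac{1}{3751}\right) + \frac{2383}{\frac{1}{47} \left(-9\right)} = - \frac{3001}{3751} + \frac{2383}{- \frac{9}{47}} = - \frac{3001}{3751} + 2383 \left(- \frac{47}{9}\right) = - \frac{3001}{3751} - \frac{112001}{9} = - \frac{420142760}{33759}$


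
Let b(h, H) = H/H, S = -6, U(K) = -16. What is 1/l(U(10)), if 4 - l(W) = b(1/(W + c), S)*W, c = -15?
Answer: 1/20 ≈ 0.050000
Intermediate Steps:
b(h, H) = 1
l(W) = 4 - W
1/l(U(10)) = 1/(4 - 1*(-16)) = 1/(4 + 16) = 1/20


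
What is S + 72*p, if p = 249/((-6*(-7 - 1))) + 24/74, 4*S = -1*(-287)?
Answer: 69353/148 ≈ 468.60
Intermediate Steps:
S = 287/4 (S = (-1*(-287))/4 = (¼)*287 = 287/4 ≈ 71.750)
p = 3263/592 (p = 249/((-6*(-8))) + 24*(1/74) = 249/48 + 12/37 = 249*(1/48) + 12/37 = 83/16 + 12/37 = 3263/592 ≈ 5.5118)
S + 72*p = 287/4 + 72*(3263/592) = 287/4 + 29367/74 = 69353/148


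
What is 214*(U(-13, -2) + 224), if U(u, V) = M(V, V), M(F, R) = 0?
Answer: 47936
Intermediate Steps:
U(u, V) = 0
214*(U(-13, -2) + 224) = 214*(0 + 224) = 214*224 = 47936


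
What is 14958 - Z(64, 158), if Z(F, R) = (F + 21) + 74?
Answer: 14799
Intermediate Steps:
Z(F, R) = 95 + F (Z(F, R) = (21 + F) + 74 = 95 + F)
14958 - Z(64, 158) = 14958 - (95 + 64) = 14958 - 1*159 = 14958 - 159 = 14799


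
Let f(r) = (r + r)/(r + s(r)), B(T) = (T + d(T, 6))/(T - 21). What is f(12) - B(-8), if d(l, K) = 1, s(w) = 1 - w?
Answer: 689/29 ≈ 23.759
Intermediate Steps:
B(T) = (1 + T)/(-21 + T) (B(T) = (T + 1)/(T - 21) = (1 + T)/(-21 + T))
f(r) = 2*r (f(r) = (r + r)/(r + (1 - r)) = (2*r)/1 = (2*r)*1 = 2*r)
f(12) - B(-8) = 2*12 - (1 - 8)/(-21 - 8) = 24 - (-7)/(-29) = 24 - (-1)*(-7)/29 = 24 - 1*7/29 = 24 - 7/29 = 689/29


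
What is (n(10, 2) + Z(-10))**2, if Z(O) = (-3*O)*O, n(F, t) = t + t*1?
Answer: 87616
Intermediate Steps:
n(F, t) = 2*t (n(F, t) = t + t = 2*t)
Z(O) = -3*O**2
(n(10, 2) + Z(-10))**2 = (2*2 - 3*(-10)**2)**2 = (4 - 3*100)**2 = (4 - 300)**2 = (-296)**2 = 87616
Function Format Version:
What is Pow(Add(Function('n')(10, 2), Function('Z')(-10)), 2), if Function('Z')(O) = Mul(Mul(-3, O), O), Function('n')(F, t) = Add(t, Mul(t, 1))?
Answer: 87616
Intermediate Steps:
Function('n')(F, t) = Mul(2, t) (Function('n')(F, t) = Add(t, t) = Mul(2, t))
Function('Z')(O) = Mul(-3, Pow(O, 2))
Pow(Add(Function('n')(10, 2), Function('Z')(-10)), 2) = Pow(Add(Mul(2, 2), Mul(-3, Pow(-10, 2))), 2) = Pow(Add(4, Mul(-3, 100)), 2) = Pow(Add(4, -300), 2) = Pow(-296, 2) = 87616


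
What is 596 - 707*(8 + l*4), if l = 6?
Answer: -22028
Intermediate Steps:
596 - 707*(8 + l*4) = 596 - 707*(8 + 6*4) = 596 - 707*(8 + 24) = 596 - 707*32 = 596 - 22624 = -22028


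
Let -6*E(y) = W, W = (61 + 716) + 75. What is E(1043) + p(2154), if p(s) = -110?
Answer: -252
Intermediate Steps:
W = 852 (W = 777 + 75 = 852)
E(y) = -142 (E(y) = -⅙*852 = -142)
E(1043) + p(2154) = -142 - 110 = -252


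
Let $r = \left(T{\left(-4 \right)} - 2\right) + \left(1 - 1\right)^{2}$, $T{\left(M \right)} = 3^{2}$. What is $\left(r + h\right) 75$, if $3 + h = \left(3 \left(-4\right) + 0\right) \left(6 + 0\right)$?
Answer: $-5100$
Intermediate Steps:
$T{\left(M \right)} = 9$
$r = 7$ ($r = \left(9 - 2\right) + \left(1 - 1\right)^{2} = 7 + 0^{2} = 7 + 0 = 7$)
$h = -75$ ($h = -3 + \left(3 \left(-4\right) + 0\right) \left(6 + 0\right) = -3 + \left(-12 + 0\right) 6 = -3 - 72 = -75$)
$\left(r + h\right) 75 = \left(7 - 75\right) 75 = \left(-68\right) 75 = -5100$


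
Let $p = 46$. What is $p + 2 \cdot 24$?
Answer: $94$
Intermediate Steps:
$p + 2 \cdot 24 = 46 + 2 \cdot 24 = 46 + 48 = 94$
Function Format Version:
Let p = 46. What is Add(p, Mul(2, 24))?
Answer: 94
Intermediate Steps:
Add(p, Mul(2, 24)) = Add(46, Mul(2, 24)) = Add(46, 48) = 94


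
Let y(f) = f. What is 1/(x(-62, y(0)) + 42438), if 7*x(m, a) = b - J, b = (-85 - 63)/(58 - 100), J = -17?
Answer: 147/6238817 ≈ 2.3562e-5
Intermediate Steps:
b = 74/21 (b = -148/(-42) = -148*(-1/42) = 74/21 ≈ 3.5238)
x(m, a) = 431/147 (x(m, a) = (74/21 - 1*(-17))/7 = (74/21 + 17)/7 = (⅐)*(431/21) = 431/147)
1/(x(-62, y(0)) + 42438) = 1/(431/147 + 42438) = 1/(6238817/147) = 147/6238817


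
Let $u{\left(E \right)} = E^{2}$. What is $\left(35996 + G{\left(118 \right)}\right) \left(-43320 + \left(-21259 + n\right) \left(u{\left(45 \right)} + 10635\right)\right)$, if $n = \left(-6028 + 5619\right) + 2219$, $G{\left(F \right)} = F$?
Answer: $-8893710273240$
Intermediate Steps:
$n = 1810$ ($n = -409 + 2219 = 1810$)
$\left(35996 + G{\left(118 \right)}\right) \left(-43320 + \left(-21259 + n\right) \left(u{\left(45 \right)} + 10635\right)\right) = \left(35996 + 118\right) \left(-43320 + \left(-21259 + 1810\right) \left(45^{2} + 10635\right)\right) = 36114 \left(-43320 - 19449 \left(2025 + 10635\right)\right) = 36114 \left(-43320 - 246224340\right) = 36114 \left(-246267660\right) = -8893710273240$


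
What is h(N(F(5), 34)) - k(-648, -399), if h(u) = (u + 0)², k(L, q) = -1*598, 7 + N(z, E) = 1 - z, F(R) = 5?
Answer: 719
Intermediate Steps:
N(z, E) = -6 - z (N(z, E) = -7 + (1 - z) = -6 - z)
k(L, q) = -598
h(u) = u²
h(N(F(5), 34)) - k(-648, -399) = (-6 - 1*5)² - 1*(-598) = (-6 - 5)² + 598 = (-11)² + 598 = 121 + 598 = 719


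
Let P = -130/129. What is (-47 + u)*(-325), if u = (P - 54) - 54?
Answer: 6540625/129 ≈ 50703.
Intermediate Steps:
P = -130/129 (P = -130*1/129 = -130/129 ≈ -1.0078)
u = -14062/129 (u = (-130/129 - 54) - 54 = -7096/129 - 54 = -14062/129 ≈ -109.01)
(-47 + u)*(-325) = (-47 - 14062/129)*(-325) = -20125/129*(-325) = 6540625/129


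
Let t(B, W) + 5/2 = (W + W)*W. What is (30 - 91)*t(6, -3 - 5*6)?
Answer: -265411/2 ≈ -1.3271e+5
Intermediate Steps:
t(B, W) = -5/2 + 2*W**2 (t(B, W) = -5/2 + (W + W)*W = -5/2 + (2*W)*W = -5/2 + 2*W**2)
(30 - 91)*t(6, -3 - 5*6) = (30 - 91)*(-5/2 + 2*(-3 - 5*6)**2) = -61*(-5/2 + 2*(-3 - 30)**2) = -61*(-5/2 + 2*(-33)**2) = -61*(-5/2 + 2*1089) = -61*(-5/2 + 2178) = -61*4351/2 = -265411/2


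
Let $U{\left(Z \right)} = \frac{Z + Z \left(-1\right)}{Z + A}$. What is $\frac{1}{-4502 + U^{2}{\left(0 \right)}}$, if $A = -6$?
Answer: $- \frac{1}{4502} \approx -0.00022212$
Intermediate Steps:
$U{\left(Z \right)} = 0$ ($U{\left(Z \right)} = \frac{Z + Z \left(-1\right)}{Z - 6} = \frac{Z - Z}{-6 + Z} = \frac{0}{-6 + Z} = 0$)
$\frac{1}{-4502 + U^{2}{\left(0 \right)}} = \frac{1}{-4502 + 0^{2}} = \frac{1}{-4502 + 0} = \frac{1}{-4502} = - \frac{1}{4502}$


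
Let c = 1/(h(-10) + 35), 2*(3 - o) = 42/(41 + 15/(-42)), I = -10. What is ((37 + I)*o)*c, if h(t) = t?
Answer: 38151/14225 ≈ 2.6820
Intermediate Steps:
o = 1413/569 (o = 3 - 21/(41 + 15/(-42)) = 3 - 21/(41 + 15*(-1/42)) = 3 - 21/(41 - 5/14) = 3 - 21/569/14 = 3 - 21*14/569 = 3 - ½*588/569 = 3 - 294/569 = 1413/569 ≈ 2.4833)
c = 1/25 (c = 1/(-10 + 35) = 1/25 ≈ 0.040000)
((37 + I)*o)*c = ((37 - 10)*(1413/569))*(1/25) = (27*(1413/569))*(1/25) = (38151/569)*(1/25) = 38151/14225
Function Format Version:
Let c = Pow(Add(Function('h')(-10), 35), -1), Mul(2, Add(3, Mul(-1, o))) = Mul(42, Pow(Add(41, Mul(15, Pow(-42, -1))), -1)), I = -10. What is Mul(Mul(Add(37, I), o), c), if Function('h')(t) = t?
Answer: Rational(38151, 14225) ≈ 2.6820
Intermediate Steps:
o = Rational(1413, 569) (o = Add(3, Mul(Rational(-1, 2), Mul(42, Pow(Add(41, Mul(15, Pow(-42, -1))), -1)))) = Add(3, Mul(Rational(-1, 2), Mul(42, Pow(Add(41, Mul(15, Rational(-1, 42))), -1)))) = Add(3, Mul(Rational(-1, 2), Mul(42, Pow(Add(41, Rational(-5, 14)), -1)))) = Add(3, Mul(Rational(-1, 2), Mul(42, Pow(Rational(569, 14), -1)))) = Add(3, Mul(Rational(-1, 2), Mul(42, Rational(14, 569)))) = Add(3, Mul(Rational(-1, 2), Rational(588, 569))) = Add(3, Rational(-294, 569)) = Rational(1413, 569) ≈ 2.4833)
c = Rational(1, 25) (c = Pow(Add(-10, 35), -1) = Pow(25, -1) = Rational(1, 25) ≈ 0.040000)
Mul(Mul(Add(37, I), o), c) = Mul(Mul(Add(37, -10), Rational(1413, 569)), Rational(1, 25)) = Mul(Mul(27, Rational(1413, 569)), Rational(1, 25)) = Mul(Rational(38151, 569), Rational(1, 25)) = Rational(38151, 14225)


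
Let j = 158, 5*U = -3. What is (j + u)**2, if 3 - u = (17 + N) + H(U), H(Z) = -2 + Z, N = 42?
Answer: 273529/25 ≈ 10941.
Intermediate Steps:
U = -3/5 (U = (1/5)*(-3) = -3/5 ≈ -0.60000)
u = -267/5 (u = 3 - ((17 + 42) + (-2 - 3/5)) = 3 - (59 - 13/5) = 3 - 1*282/5 = 3 - 282/5 = -267/5 ≈ -53.400)
(j + u)**2 = (158 - 267/5)**2 = (523/5)**2 = 273529/25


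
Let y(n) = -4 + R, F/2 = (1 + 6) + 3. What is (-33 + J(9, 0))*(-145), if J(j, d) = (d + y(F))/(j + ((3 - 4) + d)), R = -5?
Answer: 39585/8 ≈ 4948.1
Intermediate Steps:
F = 20 (F = 2*((1 + 6) + 3) = 2*(7 + 3) = 2*10 = 20)
y(n) = -9 (y(n) = -4 - 5 = -9)
J(j, d) = (-9 + d)/(-1 + d + j) (J(j, d) = (d - 9)/(j + ((3 - 4) + d)) = (-9 + d)/(j + (-1 + d)) = (-9 + d)/(-1 + d + j))
(-33 + J(9, 0))*(-145) = (-33 + (-9 + 0)/(-1 + 0 + 9))*(-145) = (-33 - 9/8)*(-145) = -273/8*(-145) = 39585/8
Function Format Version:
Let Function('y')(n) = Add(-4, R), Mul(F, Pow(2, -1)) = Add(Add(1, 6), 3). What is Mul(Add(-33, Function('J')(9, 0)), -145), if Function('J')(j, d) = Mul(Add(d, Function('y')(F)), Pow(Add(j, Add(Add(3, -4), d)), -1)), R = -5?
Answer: Rational(39585, 8) ≈ 4948.1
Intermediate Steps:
F = 20 (F = Mul(2, Add(Add(1, 6), 3)) = Mul(2, Add(7, 3)) = Mul(2, 10) = 20)
Function('y')(n) = -9 (Function('y')(n) = Add(-4, -5) = -9)
Function('J')(j, d) = Mul(Pow(Add(-1, d, j), -1), Add(-9, d)) (Function('J')(j, d) = Mul(Add(d, -9), Pow(Add(j, Add(Add(3, -4), d)), -1)) = Mul(Add(-9, d), Pow(Add(j, Add(-1, d)), -1)) = Mul(Add(-9, d), Pow(Add(-1, d, j), -1)) = Mul(Pow(Add(-1, d, j), -1), Add(-9, d)))
Mul(Add(-33, Function('J')(9, 0)), -145) = Mul(Add(-33, Mul(Pow(Add(-1, 0, 9), -1), Add(-9, 0))), -145) = Mul(Add(-33, Mul(Pow(8, -1), -9)), -145) = Mul(Add(-33, Mul(Rational(1, 8), -9)), -145) = Mul(Add(-33, Rational(-9, 8)), -145) = Mul(Rational(-273, 8), -145) = Rational(39585, 8)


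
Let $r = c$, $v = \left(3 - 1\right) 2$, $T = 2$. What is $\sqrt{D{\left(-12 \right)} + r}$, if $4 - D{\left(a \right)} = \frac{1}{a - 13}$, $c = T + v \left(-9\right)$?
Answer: $\frac{i \sqrt{749}}{5} \approx 5.4736 i$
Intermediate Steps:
$v = 4$ ($v = 2 \cdot 2 = 4$)
$c = -34$ ($c = 2 + 4 \left(-9\right) = 2 - 36 = -34$)
$r = -34$
$D{\left(a \right)} = 4 - \frac{1}{-13 + a}$ ($D{\left(a \right)} = 4 - \frac{1}{a - 13} = 4 - \frac{1}{-13 + a}$)
$\sqrt{D{\left(-12 \right)} + r} = \sqrt{\frac{-53 + 4 \left(-12\right)}{-13 - 12} - 34} = \sqrt{\frac{-53 - 48}{-25} - 34} = \sqrt{\left(- \frac{1}{25}\right) \left(-101\right) - 34} = \sqrt{\frac{101}{25} - 34} = \sqrt{- \frac{749}{25}} = \frac{i \sqrt{749}}{5}$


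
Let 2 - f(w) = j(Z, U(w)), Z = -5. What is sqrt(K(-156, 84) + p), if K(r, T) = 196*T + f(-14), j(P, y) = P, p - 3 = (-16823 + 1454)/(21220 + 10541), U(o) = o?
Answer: sqrt(1846426952505)/10587 ≈ 128.35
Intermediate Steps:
p = 26638/10587 (p = 3 + (-16823 + 1454)/(21220 + 10541) = 3 - 15369/31761 = 3 - 15369*1/31761 = 3 - 5123/10587 = 26638/10587 ≈ 2.5161)
f(w) = 7 (f(w) = 2 - 1*(-5) = 2 + 5 = 7)
K(r, T) = 7 + 196*T (K(r, T) = 196*T + 7 = 7 + 196*T)
sqrt(K(-156, 84) + p) = sqrt((7 + 196*84) + 26638/10587) = sqrt((7 + 16464) + 26638/10587) = sqrt(16471 + 26638/10587) = sqrt(174405115/10587) = sqrt(1846426952505)/10587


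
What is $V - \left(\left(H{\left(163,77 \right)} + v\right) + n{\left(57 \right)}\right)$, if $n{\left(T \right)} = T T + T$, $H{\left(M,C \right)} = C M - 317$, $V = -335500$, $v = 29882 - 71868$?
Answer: $-309054$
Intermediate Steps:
$v = -41986$ ($v = 29882 - 71868 = -41986$)
$H{\left(M,C \right)} = -317 + C M$
$n{\left(T \right)} = T + T^{2}$ ($n{\left(T \right)} = T^{2} + T = T + T^{2}$)
$V - \left(\left(H{\left(163,77 \right)} + v\right) + n{\left(57 \right)}\right) = -335500 - \left(\left(\left(-317 + 77 \cdot 163\right) - 41986\right) + 57 \left(1 + 57\right)\right) = -335500 - \left(\left(\left(-317 + 12551\right) - 41986\right) + 57 \cdot 58\right) = -335500 - \left(\left(12234 - 41986\right) + 3306\right) = -335500 - \left(-29752 + 3306\right) = -335500 - -26446 = -335500 + 26446 = -309054$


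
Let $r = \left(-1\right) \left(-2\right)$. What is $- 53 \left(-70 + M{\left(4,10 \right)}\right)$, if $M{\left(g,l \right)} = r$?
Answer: $3604$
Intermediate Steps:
$r = 2$
$M{\left(g,l \right)} = 2$
$- 53 \left(-70 + M{\left(4,10 \right)}\right) = - 53 \left(-70 + 2\right) = \left(-53\right) \left(-68\right) = 3604$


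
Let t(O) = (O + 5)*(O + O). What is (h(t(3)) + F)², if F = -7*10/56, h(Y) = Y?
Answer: 34969/16 ≈ 2185.6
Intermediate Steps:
t(O) = 2*O*(5 + O) (t(O) = (5 + O)*(2*O) = 2*O*(5 + O))
F = -5/4 (F = -70*1/56 = -5/4 ≈ -1.2500)
(h(t(3)) + F)² = (2*3*(5 + 3) - 5/4)² = (2*3*8 - 5/4)² = (48 - 5/4)² = (187/4)² = 34969/16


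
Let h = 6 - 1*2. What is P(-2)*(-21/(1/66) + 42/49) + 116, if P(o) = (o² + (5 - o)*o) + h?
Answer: 58988/7 ≈ 8426.9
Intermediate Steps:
h = 4 (h = 6 - 2 = 4)
P(o) = 4 + o² + o*(5 - o) (P(o) = (o² + (5 - o)*o) + 4 = (o² + o*(5 - o)) + 4 = 4 + o² + o*(5 - o))
P(-2)*(-21/(1/66) + 42/49) + 116 = (4 + 5*(-2))*(-21/(1/66) + 42/49) + 116 = (4 - 10)*(-21/1/66 + 42*(1/49)) + 116 = -6*(-21*66 + 6/7) + 116 = -6*(-1386 + 6/7) + 116 = -6*(-9696/7) + 116 = 58176/7 + 116 = 58988/7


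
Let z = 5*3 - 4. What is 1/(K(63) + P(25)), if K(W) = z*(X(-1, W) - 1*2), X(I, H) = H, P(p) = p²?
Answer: 1/1296 ≈ 0.00077160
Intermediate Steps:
z = 11 (z = 15 - 4 = 11)
K(W) = -22 + 11*W (K(W) = 11*(W - 1*2) = 11*(W - 2) = 11*(-2 + W) = -22 + 11*W)
1/(K(63) + P(25)) = 1/((-22 + 11*63) + 25²) = 1/((-22 + 693) + 625) = 1/(671 + 625) = 1/1296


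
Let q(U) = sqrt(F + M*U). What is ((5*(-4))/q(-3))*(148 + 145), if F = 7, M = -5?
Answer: -2930*sqrt(22)/11 ≈ -1249.4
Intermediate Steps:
q(U) = sqrt(7 - 5*U)
((5*(-4))/q(-3))*(148 + 145) = ((5*(-4))/(sqrt(7 - 5*(-3))))*(148 + 145) = -20/sqrt(7 + 15)*293 = -20*sqrt(22)/22*293 = -10*sqrt(22)/11*293 = -2930*sqrt(22)/11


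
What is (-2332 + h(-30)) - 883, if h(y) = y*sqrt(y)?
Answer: -3215 - 30*I*sqrt(30) ≈ -3215.0 - 164.32*I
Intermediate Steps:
h(y) = y**(3/2)
(-2332 + h(-30)) - 883 = (-2332 + (-30)**(3/2)) - 883 = (-2332 - 30*I*sqrt(30)) - 883 = -3215 - 30*I*sqrt(30)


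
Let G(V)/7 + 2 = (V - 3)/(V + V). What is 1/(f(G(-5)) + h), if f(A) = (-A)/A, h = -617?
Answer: -1/618 ≈ -0.0016181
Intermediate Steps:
G(V) = -14 + 7*(-3 + V)/(2*V) (G(V) = -14 + 7*((V - 3)/(V + V)) = -14 + 7*((-3 + V)/((2*V))) = -14 + 7*((-3 + V)*(1/(2*V))) = -14 + 7*((-3 + V)/(2*V)) = -14 + 7*(-3 + V)/(2*V))
f(A) = -1
1/(f(G(-5)) + h) = 1/(-1 - 617) = 1/(-618) = -1/618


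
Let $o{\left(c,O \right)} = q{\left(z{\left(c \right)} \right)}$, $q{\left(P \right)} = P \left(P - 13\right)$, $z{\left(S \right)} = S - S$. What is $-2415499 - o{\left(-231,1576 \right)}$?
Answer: $-2415499$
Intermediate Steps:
$z{\left(S \right)} = 0$
$q{\left(P \right)} = P \left(-13 + P\right)$
$o{\left(c,O \right)} = 0$ ($o{\left(c,O \right)} = 0 \left(-13 + 0\right) = 0 \left(-13\right) = 0$)
$-2415499 - o{\left(-231,1576 \right)} = -2415499 - 0 = -2415499 + 0 = -2415499$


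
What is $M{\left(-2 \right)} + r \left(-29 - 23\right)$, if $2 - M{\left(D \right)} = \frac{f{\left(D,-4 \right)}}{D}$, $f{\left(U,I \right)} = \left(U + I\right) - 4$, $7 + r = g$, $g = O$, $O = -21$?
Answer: $1453$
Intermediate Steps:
$g = -21$
$r = -28$ ($r = -7 - 21 = -28$)
$f{\left(U,I \right)} = -4 + I + U$ ($f{\left(U,I \right)} = \left(I + U\right) - 4 = -4 + I + U$)
$M{\left(D \right)} = 2 - \frac{-8 + D}{D}$ ($M{\left(D \right)} = 2 - \frac{-4 - 4 + D}{D} = 2 - \frac{-8 + D}{D}$)
$M{\left(-2 \right)} + r \left(-29 - 23\right) = \frac{8 - 2}{-2} - 28 \left(-29 - 23\right) = \left(- \frac{1}{2}\right) 6 - -1456 = -3 + 1456 = 1453$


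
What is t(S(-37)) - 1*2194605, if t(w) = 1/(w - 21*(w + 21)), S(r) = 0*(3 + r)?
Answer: -967820806/441 ≈ -2.1946e+6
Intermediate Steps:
S(r) = 0
t(w) = 1/(-441 - 20*w) (t(w) = 1/(w - 21*(21 + w)) = 1/(w + (-441 - 21*w)) = 1/(-441 - 20*w))
t(S(-37)) - 1*2194605 = -1/(441 + 20*0) - 1*2194605 = -1/(441 + 0) - 2194605 = -1/441 - 2194605 = -967820806/441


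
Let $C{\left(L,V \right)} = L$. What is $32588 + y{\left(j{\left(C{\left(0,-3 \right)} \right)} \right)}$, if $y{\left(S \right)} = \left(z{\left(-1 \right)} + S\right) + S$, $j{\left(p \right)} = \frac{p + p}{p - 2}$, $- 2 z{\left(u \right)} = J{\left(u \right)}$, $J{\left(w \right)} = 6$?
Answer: $32585$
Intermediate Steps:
$z{\left(u \right)} = -3$ ($z{\left(u \right)} = \left(- \frac{1}{2}\right) 6 = -3$)
$j{\left(p \right)} = \frac{2 p}{-2 + p}$
$y{\left(S \right)} = -3 + 2 S$ ($y{\left(S \right)} = \left(-3 + S\right) + S = -3 + 2 S$)
$32588 + y{\left(j{\left(C{\left(0,-3 \right)} \right)} \right)} = 32588 - \left(3 - 2 \cdot 2 \cdot 0 \frac{1}{-2 + 0}\right) = 32588 - \left(3 - 2 \cdot 2 \cdot 0 \frac{1}{-2}\right) = 32588 - \left(3 - 2 \cdot 2 \cdot 0 \left(- \frac{1}{2}\right)\right) = 32588 + \left(-3 + 2 \cdot 0\right) = 32588 + \left(-3 + 0\right) = 32588 - 3 = 32585$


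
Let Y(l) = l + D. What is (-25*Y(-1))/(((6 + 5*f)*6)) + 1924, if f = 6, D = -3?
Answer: 103921/54 ≈ 1924.5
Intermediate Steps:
Y(l) = -3 + l (Y(l) = l - 3 = -3 + l)
(-25*Y(-1))/(((6 + 5*f)*6)) + 1924 = (-25*(-3 - 1))/(((6 + 5*6)*6)) + 1924 = (-25*(-4))/(((6 + 30)*6)) + 1924 = 100/((36*6)) + 1924 = 100/216 + 1924 = 100*(1/216) + 1924 = 25/54 + 1924 = 103921/54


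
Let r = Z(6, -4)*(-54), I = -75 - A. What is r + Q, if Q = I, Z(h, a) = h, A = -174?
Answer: -225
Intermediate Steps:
I = 99 (I = -75 - 1*(-174) = -75 + 174 = 99)
Q = 99
r = -324 (r = 6*(-54) = -324)
r + Q = -324 + 99 = -225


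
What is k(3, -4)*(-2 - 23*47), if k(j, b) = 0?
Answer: 0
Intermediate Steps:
k(3, -4)*(-2 - 23*47) = 0*(-2 - 23*47) = 0*(-2 - 1081) = 0*(-1083) = 0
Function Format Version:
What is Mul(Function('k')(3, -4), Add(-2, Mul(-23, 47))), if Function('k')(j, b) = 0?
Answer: 0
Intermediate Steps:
Mul(Function('k')(3, -4), Add(-2, Mul(-23, 47))) = Mul(0, Add(-2, Mul(-23, 47))) = Mul(0, Add(-2, -1081)) = Mul(0, -1083) = 0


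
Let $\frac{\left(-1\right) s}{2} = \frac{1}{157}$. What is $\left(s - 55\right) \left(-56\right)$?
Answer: $\frac{483672}{157} \approx 3080.7$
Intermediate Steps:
$s = - \frac{2}{157} \approx -0.012739$
$\left(s - 55\right) \left(-56\right) = \left(- \frac{2}{157} - 55\right) \left(-56\right) = \left(- \frac{8637}{157}\right) \left(-56\right) = \frac{483672}{157}$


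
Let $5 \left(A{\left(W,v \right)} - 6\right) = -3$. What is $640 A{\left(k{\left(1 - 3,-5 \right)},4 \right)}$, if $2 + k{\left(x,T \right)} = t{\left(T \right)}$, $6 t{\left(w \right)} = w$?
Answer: $3456$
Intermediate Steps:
$t{\left(w \right)} = \frac{w}{6}$
$k{\left(x,T \right)} = -2 + \frac{T}{6}$
$A{\left(W,v \right)} = \frac{27}{5}$ ($A{\left(W,v \right)} = 6 + \frac{1}{5} \left(-3\right) = 6 - \frac{3}{5} = \frac{27}{5}$)
$640 A{\left(k{\left(1 - 3,-5 \right)},4 \right)} = 640 \cdot \frac{27}{5} = 3456$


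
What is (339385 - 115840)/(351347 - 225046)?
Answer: 31935/18043 ≈ 1.7699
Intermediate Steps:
(339385 - 115840)/(351347 - 225046) = 223545/126301 = 223545*(1/126301) = 31935/18043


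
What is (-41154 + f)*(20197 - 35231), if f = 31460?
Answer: 145739596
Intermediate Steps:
(-41154 + f)*(20197 - 35231) = (-41154 + 31460)*(20197 - 35231) = -9694*(-15034) = 145739596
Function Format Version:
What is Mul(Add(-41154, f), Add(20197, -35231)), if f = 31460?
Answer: 145739596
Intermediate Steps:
Mul(Add(-41154, f), Add(20197, -35231)) = Mul(Add(-41154, 31460), Add(20197, -35231)) = Mul(-9694, -15034) = 145739596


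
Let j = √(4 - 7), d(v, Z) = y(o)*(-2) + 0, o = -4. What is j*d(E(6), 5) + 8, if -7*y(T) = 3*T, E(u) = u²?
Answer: 8 - 24*I*√3/7 ≈ 8.0 - 5.9385*I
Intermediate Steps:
y(T) = -3*T/7
d(v, Z) = -24/7 (d(v, Z) = -3/7*(-4)*(-2) + 0 = (12/7)*(-2) + 0 = -24/7 + 0 = -24/7)
j = I*√3 (j = √(-3) = I*√3 ≈ 1.732*I)
j*d(E(6), 5) + 8 = (I*√3)*(-24/7) + 8 = -24*I*√3/7 + 8 = 8 - 24*I*√3/7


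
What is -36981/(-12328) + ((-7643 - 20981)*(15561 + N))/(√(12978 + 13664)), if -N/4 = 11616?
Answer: 36981/12328 + 442283736*√26642/13321 ≈ 5.4194e+6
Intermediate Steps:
N = -46464 (N = -4*11616 = -46464)
-36981/(-12328) + ((-7643 - 20981)*(15561 + N))/(√(12978 + 13664)) = -36981/(-12328) + ((-7643 - 20981)*(15561 - 46464))/(√(12978 + 13664)) = -36981*(-1/12328) + (-28624*(-30903))/(√26642) = 36981/12328 + 884567472*(√26642/26642) = 36981/12328 + 442283736*√26642/13321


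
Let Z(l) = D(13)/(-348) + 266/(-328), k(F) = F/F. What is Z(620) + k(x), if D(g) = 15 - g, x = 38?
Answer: 2615/14268 ≈ 0.18328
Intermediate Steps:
k(F) = 1
Z(l) = -11653/14268 (Z(l) = (15 - 1*13)/(-348) + 266/(-328) = (15 - 13)*(-1/348) + 266*(-1/328) = 2*(-1/348) - 133/164 = -1/174 - 133/164 = -11653/14268)
Z(620) + k(x) = -11653/14268 + 1 = 2615/14268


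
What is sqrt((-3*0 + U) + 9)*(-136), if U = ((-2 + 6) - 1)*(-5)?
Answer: -136*I*sqrt(6) ≈ -333.13*I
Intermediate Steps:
U = -15 (U = (4 - 1)*(-5) = 3*(-5) = -15)
sqrt((-3*0 + U) + 9)*(-136) = sqrt((-3*0 - 15) + 9)*(-136) = sqrt((0 - 15) + 9)*(-136) = sqrt(-15 + 9)*(-136) = sqrt(-6)*(-136) = (I*sqrt(6))*(-136) = -136*I*sqrt(6)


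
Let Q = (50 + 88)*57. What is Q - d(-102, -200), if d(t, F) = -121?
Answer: 7987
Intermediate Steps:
Q = 7866 (Q = 138*57 = 7866)
Q - d(-102, -200) = 7866 - 1*(-121) = 7866 + 121 = 7987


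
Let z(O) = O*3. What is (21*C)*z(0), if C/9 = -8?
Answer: 0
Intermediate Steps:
z(O) = 3*O
C = -72 (C = 9*(-8) = -72)
(21*C)*z(0) = (21*(-72))*(3*0) = -1512*0 = 0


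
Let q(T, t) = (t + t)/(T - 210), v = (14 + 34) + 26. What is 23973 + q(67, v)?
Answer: 3427991/143 ≈ 23972.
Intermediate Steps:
v = 74 (v = 48 + 26 = 74)
q(T, t) = 2*t/(-210 + T) (q(T, t) = (2*t)/(-210 + T) = 2*t/(-210 + T))
23973 + q(67, v) = 23973 + 2*74/(-210 + 67) = 23973 + 2*74/(-143) = 23973 + 2*74*(-1/143) = 23973 - 148/143 = 3427991/143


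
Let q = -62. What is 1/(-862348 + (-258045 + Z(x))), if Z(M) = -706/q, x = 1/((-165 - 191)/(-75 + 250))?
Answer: -31/34731830 ≈ -8.9255e-7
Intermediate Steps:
x = -175/356 (x = 1/(-356/175) = -175/356 ≈ -0.49157)
Z(M) = 353/31 (Z(M) = -706/(-62) = -706*(-1/62) = 353/31)
1/(-862348 + (-258045 + Z(x))) = 1/(-862348 + (-258045 + 353/31)) = 1/(-862348 - 7999042/31) = 1/(-34731830/31) = -31/34731830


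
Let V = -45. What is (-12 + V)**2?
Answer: 3249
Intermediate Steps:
(-12 + V)**2 = (-12 - 45)**2 = (-57)**2 = 3249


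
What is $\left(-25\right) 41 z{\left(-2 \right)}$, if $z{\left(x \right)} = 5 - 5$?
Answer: $0$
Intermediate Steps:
$z{\left(x \right)} = 0$
$\left(-25\right) 41 z{\left(-2 \right)} = \left(-25\right) 41 \cdot 0 = \left(-1025\right) 0 = 0$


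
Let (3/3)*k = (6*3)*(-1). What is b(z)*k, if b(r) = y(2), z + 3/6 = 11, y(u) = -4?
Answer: 72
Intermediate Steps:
z = 21/2 (z = -½ + 11 = 21/2 ≈ 10.500)
b(r) = -4
k = -18 (k = (6*3)*(-1) = 18*(-1) = -18)
b(z)*k = -4*(-18) = 72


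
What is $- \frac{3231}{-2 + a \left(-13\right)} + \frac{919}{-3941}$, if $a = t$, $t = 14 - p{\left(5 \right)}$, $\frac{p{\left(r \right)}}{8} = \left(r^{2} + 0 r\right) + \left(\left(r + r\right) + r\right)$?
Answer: $- \frac{334435}{319784} \approx -1.0458$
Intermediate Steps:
$p{\left(r \right)} = 8 r^{2} + 24 r$ ($p{\left(r \right)} = 8 \left(\left(r^{2} + 0 r\right) + \left(\left(r + r\right) + r\right)\right) = 8 \left(\left(r^{2} + 0\right) + \left(2 r + r\right)\right) = 8 \left(r^{2} + 3 r\right) = 8 r^{2} + 24 r$)
$t = -306$ ($t = 14 - 8 \cdot 5 \left(3 + 5\right) = 14 - 8 \cdot 5 \cdot 8 = 14 - 320 = -306$)
$a = -306$
$- \frac{3231}{-2 + a \left(-13\right)} + \frac{919}{-3941} = - \frac{3231}{-2 - -3978} + \frac{919}{-3941} = - \frac{3231}{-2 + 3978} + 919 \left(- \frac{1}{3941}\right) = - \frac{3231}{3976} - \frac{919}{3941} = - \frac{334435}{319784}$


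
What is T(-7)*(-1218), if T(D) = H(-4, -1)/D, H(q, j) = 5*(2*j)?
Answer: -1740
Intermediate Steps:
H(q, j) = 10*j
T(D) = -10/D (T(D) = (10*(-1))/D = -10/D)
T(-7)*(-1218) = -10/(-7)*(-1218) = -10*(-⅐)*(-1218) = (10/7)*(-1218) = -1740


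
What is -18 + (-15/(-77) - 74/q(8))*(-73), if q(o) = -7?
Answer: -61903/77 ≈ -803.94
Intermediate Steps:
-18 + (-15/(-77) - 74/q(8))*(-73) = -18 + (-15/(-77) - 74/(-7))*(-73) = -18 + (-15*(-1/77) - 74*(-⅐))*(-73) = -18 + (15/77 + 74/7)*(-73) = -18 + (829/77)*(-73) = -18 - 60517/77 = -61903/77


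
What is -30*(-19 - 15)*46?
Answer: 46920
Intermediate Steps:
-30*(-19 - 15)*46 = -30*(-34)*46 = 1020*46 = 46920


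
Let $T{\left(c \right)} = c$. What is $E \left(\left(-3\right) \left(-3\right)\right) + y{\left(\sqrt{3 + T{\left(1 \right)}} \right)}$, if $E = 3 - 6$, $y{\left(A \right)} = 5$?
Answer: $-22$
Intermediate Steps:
$E = -3$
$E \left(\left(-3\right) \left(-3\right)\right) + y{\left(\sqrt{3 + T{\left(1 \right)}} \right)} = - 3 \left(\left(-3\right) \left(-3\right)\right) + 5 = \left(-3\right) 9 + 5 = -27 + 5 = -22$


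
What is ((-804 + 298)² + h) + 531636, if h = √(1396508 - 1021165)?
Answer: 787672 + √375343 ≈ 7.8829e+5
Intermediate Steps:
h = √375343 ≈ 612.65
((-804 + 298)² + h) + 531636 = ((-804 + 298)² + √375343) + 531636 = ((-506)² + √375343) + 531636 = (256036 + √375343) + 531636 = 787672 + √375343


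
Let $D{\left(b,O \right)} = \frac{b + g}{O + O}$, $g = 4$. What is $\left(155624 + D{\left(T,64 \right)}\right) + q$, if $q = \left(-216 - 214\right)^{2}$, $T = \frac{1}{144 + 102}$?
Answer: $\frac{10722420697}{31488} \approx 3.4052 \cdot 10^{5}$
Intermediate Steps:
$T = \frac{1}{246} \approx 0.004065$
$q = 184900$ ($q = \left(-430\right)^{2} = 184900$)
$D{\left(b,O \right)} = \frac{4 + b}{2 O}$ ($D{\left(b,O \right)} = \frac{b + 4}{O + O} = \frac{4 + b}{2 O}$)
$\left(155624 + D{\left(T,64 \right)}\right) + q = \left(155624 + \frac{4 + \frac{1}{246}}{2 \cdot 64}\right) + 184900 = \left(155624 + \frac{1}{2} \cdot \frac{1}{64} \cdot \frac{985}{246}\right) + 184900 = \left(155624 + \frac{985}{31488}\right) + 184900 = \frac{4900289497}{31488} + 184900 = \frac{10722420697}{31488}$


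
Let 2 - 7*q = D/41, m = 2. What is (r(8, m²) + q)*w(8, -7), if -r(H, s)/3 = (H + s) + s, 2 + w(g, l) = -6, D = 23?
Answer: 109736/287 ≈ 382.36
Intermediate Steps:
w(g, l) = -8 (w(g, l) = -2 - 6 = -8)
r(H, s) = -6*s - 3*H (r(H, s) = -3*((H + s) + s) = -3*(H + 2*s) = -6*s - 3*H)
q = 59/287 (q = 2/7 - 23/(7*41) = 2/7 - ⅐*23/41 = 2/7 - 23/287 = 59/287 ≈ 0.20557)
(r(8, m²) + q)*w(8, -7) = ((-6*2² - 3*8) + 59/287)*(-8) = ((-6*4 - 24) + 59/287)*(-8) = ((-24 - 24) + 59/287)*(-8) = (-48 + 59/287)*(-8) = -13717/287*(-8) = 109736/287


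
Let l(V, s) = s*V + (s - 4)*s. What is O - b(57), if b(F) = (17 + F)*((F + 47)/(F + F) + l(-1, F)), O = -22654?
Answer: -13797278/57 ≈ -2.4206e+5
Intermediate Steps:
l(V, s) = V*s + s*(-4 + s) (l(V, s) = V*s + (-4 + s)*s = V*s + s*(-4 + s))
b(F) = (17 + F)*(F*(-5 + F) + (47 + F)/(2*F)) (b(F) = (17 + F)*((F + 47)/(F + F) + F*(-4 - 1 + F)) = (17 + F)*((47 + F)/((2*F)) + F*(-5 + F)) = (17 + F)*((47 + F)*(1/(2*F)) + F*(-5 + F)) = (17 + F)*((47 + F)/(2*F) + F*(-5 + F)) = (17 + F)*(F*(-5 + F) + (47 + F)/(2*F)))
O - b(57) = -22654 - (32 + 57**3 + 12*57**2 - 169/2*57 + (799/2)/57) = -22654 - (32 + 185193 + 12*3249 - 9633/2 + (799/2)*(1/57)) = -22654 - (32 + 185193 + 38988 - 9633/2 + 799/114) = -22654 - 1*12506000/57 = -22654 - 12506000/57 = -13797278/57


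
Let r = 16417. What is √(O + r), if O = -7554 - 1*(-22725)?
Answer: 2*√7897 ≈ 177.73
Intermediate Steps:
O = 15171 (O = -7554 + 22725 = 15171)
√(O + r) = √(15171 + 16417) = √31588 = 2*√7897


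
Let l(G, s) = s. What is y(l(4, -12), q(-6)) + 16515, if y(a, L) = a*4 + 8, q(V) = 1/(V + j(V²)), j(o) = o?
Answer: 16475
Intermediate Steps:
q(V) = 1/(V + V²)
y(a, L) = 8 + 4*a (y(a, L) = 4*a + 8 = 8 + 4*a)
y(l(4, -12), q(-6)) + 16515 = (8 + 4*(-12)) + 16515 = (8 - 48) + 16515 = -40 + 16515 = 16475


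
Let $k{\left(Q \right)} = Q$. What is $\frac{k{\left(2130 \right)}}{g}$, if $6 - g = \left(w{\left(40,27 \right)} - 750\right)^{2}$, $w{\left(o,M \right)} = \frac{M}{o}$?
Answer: $- \frac{1136000}{299457043} \approx -0.0037935$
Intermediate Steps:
$g = - \frac{898371129}{1600}$ ($g = 6 - \left(\frac{27}{40} - 750\right)^{2} = 6 - \left(- \frac{29973}{40}\right)^{2} = 6 - \frac{898380729}{1600} = - \frac{898371129}{1600} \approx -5.6148 \cdot 10^{5}$)
$\frac{k{\left(2130 \right)}}{g} = \frac{2130}{- \frac{898371129}{1600}} = 2130 \left(- \frac{1600}{898371129}\right) = - \frac{1136000}{299457043}$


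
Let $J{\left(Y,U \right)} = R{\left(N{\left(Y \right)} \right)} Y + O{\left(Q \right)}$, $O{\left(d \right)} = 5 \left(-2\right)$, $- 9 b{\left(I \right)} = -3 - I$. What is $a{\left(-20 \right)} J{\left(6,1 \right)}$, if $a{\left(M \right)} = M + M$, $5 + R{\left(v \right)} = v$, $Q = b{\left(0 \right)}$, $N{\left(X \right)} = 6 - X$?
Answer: $1600$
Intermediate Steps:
$b{\left(I \right)} = \frac{1}{3} + \frac{I}{9}$ ($b{\left(I \right)} = - \frac{-3 - I}{9} = \frac{1}{3} + \frac{I}{9}$)
$Q = \frac{1}{3}$ ($Q = \frac{1}{3} + \frac{1}{9} \cdot 0 = \frac{1}{3} + 0 = \frac{1}{3} \approx 0.33333$)
$R{\left(v \right)} = -5 + v$
$a{\left(M \right)} = 2 M$
$O{\left(d \right)} = -10$
$J{\left(Y,U \right)} = -10 + Y \left(1 - Y\right)$ ($J{\left(Y,U \right)} = \left(-5 - \left(-6 + Y\right)\right) Y - 10 = \left(1 - Y\right) Y - 10 = Y \left(1 - Y\right) - 10 = -10 + Y \left(1 - Y\right)$)
$a{\left(-20 \right)} J{\left(6,1 \right)} = 2 \left(-20\right) \left(-10 + 6 - 6^{2}\right) = - 40 \left(-10 + 6 - 36\right) = \left(-40\right) \left(-40\right) = 1600$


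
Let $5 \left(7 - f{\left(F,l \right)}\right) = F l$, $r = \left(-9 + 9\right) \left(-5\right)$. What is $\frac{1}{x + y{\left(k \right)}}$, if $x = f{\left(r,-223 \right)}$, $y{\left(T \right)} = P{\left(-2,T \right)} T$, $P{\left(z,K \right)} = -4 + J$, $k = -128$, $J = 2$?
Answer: $\frac{1}{263} \approx 0.0038023$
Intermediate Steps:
$r = 0$ ($r = 0 \left(-5\right) = 0$)
$P{\left(z,K \right)} = -2$ ($P{\left(z,K \right)} = -4 + 2 = -2$)
$y{\left(T \right)} = - 2 T$
$f{\left(F,l \right)} = 7 - \frac{F l}{5}$
$x = 7$ ($x = 7 - 0 \left(-223\right) = 7 + 0 = 7$)
$\frac{1}{x + y{\left(k \right)}} = \frac{1}{7 - -256} = \frac{1}{7 + 256} = \frac{1}{263}$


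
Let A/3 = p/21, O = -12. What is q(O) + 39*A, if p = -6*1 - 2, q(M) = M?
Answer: -396/7 ≈ -56.571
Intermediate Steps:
p = -8 (p = -6 - 2 = -8)
A = -8/7 (A = 3*(-8/21) = -8/7 ≈ -1.1429)
q(O) + 39*A = -12 + 39*(-8/7) = -12 - 312/7 = -396/7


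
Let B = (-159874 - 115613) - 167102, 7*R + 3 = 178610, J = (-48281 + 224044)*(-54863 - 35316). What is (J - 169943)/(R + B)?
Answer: 9246009220/243293 ≈ 38004.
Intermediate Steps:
J = -15850131577 (J = 175763*(-90179) = -15850131577)
R = 178607/7 (R = -3/7 + (⅐)*178610 = -3/7 + 178610/7 = 178607/7 ≈ 25515.)
B = -442589 (B = -275487 - 167102 = -442589)
(J - 169943)/(R + B) = (-15850131577 - 169943)/(178607/7 - 442589) = -15850301520/(-2919516/7) = -15850301520*(-7/2919516) = 9246009220/243293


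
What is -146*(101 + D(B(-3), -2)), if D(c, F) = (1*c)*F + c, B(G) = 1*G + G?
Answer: -15622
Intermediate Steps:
B(G) = 2*G (B(G) = G + G = 2*G)
D(c, F) = c + F*c (D(c, F) = c*F + c = F*c + c = c + F*c)
-146*(101 + D(B(-3), -2)) = -146*(101 + (2*(-3))*(1 - 2)) = -146*(101 - 6*(-1)) = -146*(101 + 6) = -146*107 = -15622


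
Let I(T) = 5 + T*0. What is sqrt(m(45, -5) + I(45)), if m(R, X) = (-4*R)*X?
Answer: sqrt(905) ≈ 30.083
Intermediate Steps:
I(T) = 5 (I(T) = 5 + 0 = 5)
m(R, X) = -4*R*X
sqrt(m(45, -5) + I(45)) = sqrt(-4*45*(-5) + 5) = sqrt(900 + 5) = sqrt(905)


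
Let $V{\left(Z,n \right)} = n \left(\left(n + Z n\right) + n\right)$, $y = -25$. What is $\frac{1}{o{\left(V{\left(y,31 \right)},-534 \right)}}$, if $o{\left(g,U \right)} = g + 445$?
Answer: $- \frac{1}{21658} \approx -4.6172 \cdot 10^{-5}$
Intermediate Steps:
$V{\left(Z,n \right)} = n \left(2 n + Z n\right)$
$o{\left(g,U \right)} = 445 + g$
$\frac{1}{o{\left(V{\left(y,31 \right)},-534 \right)}} = \frac{1}{445 + 31^{2} \left(2 - 25\right)} = \frac{1}{445 + 961 \left(-23\right)} = \frac{1}{445 - 22103} = \frac{1}{-21658} = - \frac{1}{21658}$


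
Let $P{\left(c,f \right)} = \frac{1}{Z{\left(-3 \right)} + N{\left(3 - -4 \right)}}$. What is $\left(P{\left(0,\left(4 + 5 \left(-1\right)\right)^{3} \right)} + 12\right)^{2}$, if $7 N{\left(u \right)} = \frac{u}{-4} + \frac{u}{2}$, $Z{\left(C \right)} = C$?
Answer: $\frac{16384}{121} \approx 135.41$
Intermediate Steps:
$N{\left(u \right)} = \frac{u}{28}$ ($N{\left(u \right)} = \frac{\frac{u}{-4} + \frac{u}{2}}{7} = \frac{u \left(- \frac{1}{4}\right) + u \frac{1}{2}}{7} = \frac{- \frac{u}{4} + \frac{u}{2}}{7} = \frac{\frac{1}{4} u}{7} = \frac{u}{28}$)
$P{\left(c,f \right)} = - \frac{4}{11}$ ($P{\left(c,f \right)} = \frac{1}{-3 + \frac{3 - -4}{28}} = \frac{1}{-3 + \frac{3 + 4}{28}} = \frac{1}{-3 + \frac{1}{28} \cdot 7} = \frac{1}{-3 + \frac{1}{4}} = \frac{1}{- \frac{11}{4}} = - \frac{4}{11}$)
$\left(P{\left(0,\left(4 + 5 \left(-1\right)\right)^{3} \right)} + 12\right)^{2} = \left(- \frac{4}{11} + 12\right)^{2} = \left(\frac{128}{11}\right)^{2} = \frac{16384}{121}$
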